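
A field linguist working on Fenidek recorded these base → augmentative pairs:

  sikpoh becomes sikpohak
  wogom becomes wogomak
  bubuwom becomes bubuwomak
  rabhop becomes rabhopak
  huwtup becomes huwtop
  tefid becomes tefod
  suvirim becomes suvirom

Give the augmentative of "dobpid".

rabhop and huwtup both end in -p yet inflect differently (rabhopak, huwtop), so the final letter is not what conditions the rule; the last vowel is.
"dobpid" has last vowel 'i'. The stems whose last vowel is 'i' (tefid → tefod, suvirim → suvirom) change the last vowel to 'o'.
So dobpid → dobpod.

dobpod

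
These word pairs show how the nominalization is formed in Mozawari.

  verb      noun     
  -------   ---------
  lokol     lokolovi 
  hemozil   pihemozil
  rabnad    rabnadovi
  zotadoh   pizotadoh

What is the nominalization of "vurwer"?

vurwerovi

hemozil and lokol both end in -l yet inflect differently (pihemozil, lokolovi), so the final letter is not what conditions the rule; the number of vowels is.
"vurwer" has 2 vowels. The stems with 2 vowels (rabnad → rabnadovi, lokol → lokolovi) add -ovi.
The other pattern: stems with 3 vowels add the prefix pi-.
So vurwer → vurwerovi.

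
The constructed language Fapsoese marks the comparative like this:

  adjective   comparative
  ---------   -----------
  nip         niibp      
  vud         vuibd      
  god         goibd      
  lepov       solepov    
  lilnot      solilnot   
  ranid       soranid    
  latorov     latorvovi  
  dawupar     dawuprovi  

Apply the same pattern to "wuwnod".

sowuwnod

vud and ranid both end in -d yet inflect differently (vuibd, soranid), so the final letter is not what conditions the rule; the number of vowels is.
"wuwnod" has 2 vowels. The stems with 2 vowels (lepov → solepov, lilnot → solilnot, ranid → soranid) add the prefix so-.
The other patterns: stems with 1 vowel insert -ib- after the first vowel; stems with 3 vowels delete the last vowel and add -ovi.
So wuwnod → sowuwnod.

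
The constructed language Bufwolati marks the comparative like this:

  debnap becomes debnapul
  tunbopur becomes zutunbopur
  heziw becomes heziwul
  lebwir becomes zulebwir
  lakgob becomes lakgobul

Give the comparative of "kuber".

"kuber" ends in -r. The stems ending in -r (lebwir → zulebwir, tunbopur → zutunbopur) add the prefix zu-.
So kuber → zukuber.

zukuber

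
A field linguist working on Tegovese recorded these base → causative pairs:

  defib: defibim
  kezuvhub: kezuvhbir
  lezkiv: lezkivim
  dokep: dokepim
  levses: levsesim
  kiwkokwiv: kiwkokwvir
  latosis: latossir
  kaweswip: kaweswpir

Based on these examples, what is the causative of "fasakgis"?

"fasakgis" has 3 vowels. The stems with 3 vowels (kezuvhub → kezuvhbir, kiwkokwiv → kiwkokwvir, kaweswip → kaweswpir) delete the last vowel and add -ir.
The other pattern: stems with 2 vowels add -im.
So fasakgis → fasakgsir.

fasakgsir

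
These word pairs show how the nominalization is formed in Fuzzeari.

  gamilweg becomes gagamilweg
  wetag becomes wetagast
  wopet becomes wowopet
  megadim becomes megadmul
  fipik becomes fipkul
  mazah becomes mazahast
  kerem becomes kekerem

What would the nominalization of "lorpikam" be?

lorpikamast

kerem and megadim both end in -m yet inflect differently (kekerem, megadmul), so the final letter is not what conditions the rule; the last vowel is.
"lorpikam" has last vowel 'a'. The stems whose last vowel is 'a' (mazah → mazahast, wetag → wetagast) add -ast.
The other patterns: stems whose last vowel is 'e' repeat the first consonant+vowel as a prefix; stems whose last vowel is 'i' delete the last vowel and add -ul.
So lorpikam → lorpikamast.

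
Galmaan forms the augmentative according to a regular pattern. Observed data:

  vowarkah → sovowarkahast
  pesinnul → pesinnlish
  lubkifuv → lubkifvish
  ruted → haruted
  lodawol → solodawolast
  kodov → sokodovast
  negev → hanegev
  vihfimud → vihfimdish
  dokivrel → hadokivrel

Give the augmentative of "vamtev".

lubkifuv and negev both end in -v yet inflect differently (lubkifvish, hanegev), so the final letter is not what conditions the rule; the last vowel is.
"vamtev" has last vowel 'e'. The stems whose last vowel is 'e' (negev → hanegev, ruted → haruted, dokivrel → hadokivrel) add the prefix ha-.
The other patterns: stems whose last vowel is 'u' delete the last vowel and add -ish; stems whose last vowel is 'a' or 'o' add so- … -ast around the stem.
So vamtev → havamtev.

havamtev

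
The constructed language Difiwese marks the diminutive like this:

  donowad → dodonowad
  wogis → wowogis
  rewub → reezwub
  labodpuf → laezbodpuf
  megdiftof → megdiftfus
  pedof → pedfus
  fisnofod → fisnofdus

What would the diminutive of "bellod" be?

labodpuf and megdiftof both end in -f yet inflect differently (laezbodpuf, megdiftfus), so the final letter is not what conditions the rule; the last vowel is.
"bellod" has last vowel 'o'. The stems whose last vowel is 'o' (megdiftof → megdiftfus, pedof → pedfus, fisnofod → fisnofdus) delete the last vowel and add -us.
The other patterns: stems whose last vowel is 'a' or 'i' repeat the first consonant+vowel as a prefix; stems whose last vowel is 'u' insert -ez- after the first vowel.
So bellod → belldus.

belldus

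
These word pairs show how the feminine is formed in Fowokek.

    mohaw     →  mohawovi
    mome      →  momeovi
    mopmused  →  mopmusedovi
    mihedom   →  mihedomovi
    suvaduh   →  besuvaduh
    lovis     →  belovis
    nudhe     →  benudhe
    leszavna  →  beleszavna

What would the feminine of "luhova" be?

beluhova

mome and nudhe both end in -e yet inflect differently (momeovi, benudhe), so the final letter is not what conditions the rule; the first letter is.
"luhova" begins with l-. The stems beginning with l- (lovis → belovis, leszavna → beleszavna) add the prefix be-.
So luhova → beluhova.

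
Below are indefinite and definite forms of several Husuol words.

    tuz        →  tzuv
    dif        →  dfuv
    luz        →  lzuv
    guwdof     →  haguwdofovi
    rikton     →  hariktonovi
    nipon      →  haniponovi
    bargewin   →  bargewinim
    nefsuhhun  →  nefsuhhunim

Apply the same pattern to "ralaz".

haralazovi

"ralaz" has 2 vowels. The stems with 2 vowels (guwdof → haguwdofovi, rikton → hariktonovi, nipon → haniponovi) add ha- … -ovi around the stem.
So ralaz → haralazovi.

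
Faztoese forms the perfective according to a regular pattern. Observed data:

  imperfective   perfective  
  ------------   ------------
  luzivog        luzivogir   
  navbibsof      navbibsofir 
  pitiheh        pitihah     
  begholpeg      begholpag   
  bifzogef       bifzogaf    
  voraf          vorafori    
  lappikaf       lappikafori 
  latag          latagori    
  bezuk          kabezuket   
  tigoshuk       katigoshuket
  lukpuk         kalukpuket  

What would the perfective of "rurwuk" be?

karurwuket

luzivog and begholpeg both end in -g yet inflect differently (luzivogir, begholpag), so the final letter is not what conditions the rule; the last vowel is.
"rurwuk" has last vowel 'u'. The stems whose last vowel is 'u' (bezuk → kabezuket, tigoshuk → katigoshuket, lukpuk → kalukpuket) add ka- … -et around the stem.
So rurwuk → karurwuket.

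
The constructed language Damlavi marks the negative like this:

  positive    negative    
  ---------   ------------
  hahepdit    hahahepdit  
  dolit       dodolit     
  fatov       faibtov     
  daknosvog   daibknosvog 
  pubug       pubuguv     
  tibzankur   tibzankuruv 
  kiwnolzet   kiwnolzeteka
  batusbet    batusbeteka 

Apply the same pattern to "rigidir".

ririgidir

"rigidir" has last vowel 'i'. The stems whose last vowel is 'i' (hahepdit → hahahepdit, dolit → dodolit) repeat the first consonant+vowel as a prefix.
So rigidir → ririgidir.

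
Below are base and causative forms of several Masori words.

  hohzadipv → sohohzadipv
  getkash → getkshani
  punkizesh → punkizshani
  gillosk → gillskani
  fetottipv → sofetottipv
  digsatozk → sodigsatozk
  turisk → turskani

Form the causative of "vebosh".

vebshani

turisk and digsatozk both end in -k yet inflect differently (turskani, sodigsatozk), so the final letter is not what conditions the rule; the second-to-last letter is.
"vebosh" has second-to-last letter 's'. The stems whose second-to-last letter is 's' (getkash → getkshani, turisk → turskani, gillosk → gillskani) delete the last vowel and add -ani.
The other pattern: stems whose second-to-last letter is 'p' or 'z' add the prefix so-.
So vebosh → vebshani.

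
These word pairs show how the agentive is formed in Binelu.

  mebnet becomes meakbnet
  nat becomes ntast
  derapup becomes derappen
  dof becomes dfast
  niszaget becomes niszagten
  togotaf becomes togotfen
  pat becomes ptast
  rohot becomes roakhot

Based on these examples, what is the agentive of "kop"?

"kop" has 1 vowel. The stems with 1 vowel (nat → ntast, dof → dfast, pat → ptast) delete the last vowel and add -ast.
So kop → kpast.

kpast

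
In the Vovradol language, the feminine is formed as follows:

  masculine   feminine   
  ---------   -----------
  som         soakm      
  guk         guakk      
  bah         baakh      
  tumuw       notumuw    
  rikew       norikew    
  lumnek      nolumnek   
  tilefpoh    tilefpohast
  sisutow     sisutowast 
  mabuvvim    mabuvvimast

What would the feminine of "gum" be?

guakm

"gum" has 1 vowel. The stems with 1 vowel (som → soakm, guk → guakk, bah → baakh) insert -ak- after the first vowel.
So gum → guakm.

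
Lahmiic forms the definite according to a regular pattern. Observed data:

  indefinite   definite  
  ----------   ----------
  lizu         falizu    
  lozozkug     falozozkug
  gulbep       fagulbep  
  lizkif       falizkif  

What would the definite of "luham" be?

faluham

Every pair shown (lizu → falizu, lozozkug → falozozkug, gulbep → fagulbep, …) follows the same rule: add the prefix fa-.
So luham → faluham.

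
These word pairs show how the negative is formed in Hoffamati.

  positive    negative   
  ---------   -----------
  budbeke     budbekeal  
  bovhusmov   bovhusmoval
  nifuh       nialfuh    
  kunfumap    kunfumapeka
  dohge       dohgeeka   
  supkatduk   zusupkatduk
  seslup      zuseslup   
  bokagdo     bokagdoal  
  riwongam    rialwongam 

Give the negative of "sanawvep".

seslup and kunfumap both end in -p yet inflect differently (zuseslup, kunfumapeka), so the final letter is not what conditions the rule; the first letter is.
"sanawvep" begins with s-. The stems beginning with s- (seslup → zuseslup, supkatduk → zusupkatduk) add the prefix zu-.
The other patterns: stems beginning with n- or r- insert -al- after the first vowel; stems beginning with b- add -al; stems beginning with d- or k- add -eka.
So sanawvep → zusanawvep.

zusanawvep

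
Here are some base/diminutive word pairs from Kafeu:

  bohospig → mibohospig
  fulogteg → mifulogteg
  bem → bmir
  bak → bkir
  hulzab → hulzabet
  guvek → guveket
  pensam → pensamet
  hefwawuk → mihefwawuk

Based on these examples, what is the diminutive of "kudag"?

kudaget

"kudag" has 2 vowels. The stems with 2 vowels (hulzab → hulzabet, guvek → guveket, pensam → pensamet) add -et.
The other patterns: stems with 1 vowel delete the last vowel and add -ir; stems with 3 vowels add the prefix mi-.
So kudag → kudaget.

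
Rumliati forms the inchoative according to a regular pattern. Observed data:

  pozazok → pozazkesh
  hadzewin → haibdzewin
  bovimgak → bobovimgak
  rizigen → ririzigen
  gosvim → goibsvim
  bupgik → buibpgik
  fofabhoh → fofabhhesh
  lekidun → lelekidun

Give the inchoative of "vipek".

vivipek

bupgik and pozazok both end in -k yet inflect differently (buibpgik, pozazkesh), so the final letter is not what conditions the rule; the last vowel is.
"vipek" has last vowel 'e'. The one such stem in the data (rizigen → ririzigen) repeats the first consonant+vowel as a prefix (as do lekidun, bovimgak), so the same rule applies.
So vipek → vivipek.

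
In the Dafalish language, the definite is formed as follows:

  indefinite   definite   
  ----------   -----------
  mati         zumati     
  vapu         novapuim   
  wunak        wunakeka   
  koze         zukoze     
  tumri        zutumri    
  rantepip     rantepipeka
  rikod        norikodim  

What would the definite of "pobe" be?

zupobe

rantepip and tumri both have last vowel 'i' yet inflect differently (rantepipeka, zutumri), so the last vowel is not what conditions the rule; the final letter is.
"pobe" ends in -e. The one such stem in the data (koze → zukoze) adds the prefix zu-, so the same rule applies.
So pobe → zupobe.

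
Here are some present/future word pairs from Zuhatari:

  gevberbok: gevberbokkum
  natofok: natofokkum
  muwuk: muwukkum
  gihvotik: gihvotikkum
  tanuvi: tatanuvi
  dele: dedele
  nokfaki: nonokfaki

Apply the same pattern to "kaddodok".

gihvotik and tanuvi both have last vowel 'i' yet inflect differently (gihvotikkum, tatanuvi), so the last vowel is not what conditions the rule; the final letter is.
"kaddodok" ends in -k. The stems ending in -k (gevberbok → gevberbokkum, natofok → natofokkum, muwuk → muwukkum) double the final consonant and add -um.
So kaddodok → kaddodokkum.

kaddodokkum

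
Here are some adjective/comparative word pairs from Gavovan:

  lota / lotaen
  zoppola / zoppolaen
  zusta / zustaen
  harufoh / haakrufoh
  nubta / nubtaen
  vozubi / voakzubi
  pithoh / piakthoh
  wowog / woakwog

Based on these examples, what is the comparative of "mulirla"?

mulirlaen

zoppola and vozubi both have 3 vowels yet inflect differently (zoppolaen, voakzubi), so the number of vowels is not what conditions the rule; the final letter is.
"mulirla" ends in -a. The stems ending in -a (zoppola → zoppolaen, lota → lotaen, zusta → zustaen) add -en.
So mulirla → mulirlaen.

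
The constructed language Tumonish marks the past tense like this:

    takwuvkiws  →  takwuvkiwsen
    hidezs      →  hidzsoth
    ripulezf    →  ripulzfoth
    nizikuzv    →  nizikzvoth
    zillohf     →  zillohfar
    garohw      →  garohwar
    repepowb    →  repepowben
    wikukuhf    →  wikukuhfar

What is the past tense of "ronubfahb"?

"ronubfahb" has second-to-last letter 'h'. The stems whose second-to-last letter is 'h' (zillohf → zillohfar, wikukuhf → wikukuhfar, garohw → garohwar) add -ar.
The other patterns: stems whose second-to-last letter is 'z' delete the last vowel and add -oth; stems whose second-to-last letter is 'w' add -en.
So ronubfahb → ronubfahbar.

ronubfahbar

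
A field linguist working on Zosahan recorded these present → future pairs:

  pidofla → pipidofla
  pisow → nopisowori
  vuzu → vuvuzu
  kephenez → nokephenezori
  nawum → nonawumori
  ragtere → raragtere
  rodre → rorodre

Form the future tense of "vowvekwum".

novowvekwumori

"vowvekwum" ends in a consonant. The stems ending in a consonant (kephenez → nokephenezori, nawum → nonawumori, pisow → nopisowori) add no- … -ori around the stem.
So vowvekwum → novowvekwumori.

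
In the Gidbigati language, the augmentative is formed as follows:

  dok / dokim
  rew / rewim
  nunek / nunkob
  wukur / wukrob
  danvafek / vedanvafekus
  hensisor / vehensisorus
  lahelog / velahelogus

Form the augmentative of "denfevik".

vedenfevikus

dok and nunek both end in -k yet inflect differently (dokim, nunkob), so the final letter is not what conditions the rule; the number of vowels is.
"denfevik" has 3 vowels. The stems with 3 vowels (danvafek → vedanvafekus, hensisor → vehensisorus, lahelog → velahelogus) add ve- … -us around the stem.
The other patterns: stems with 1 vowel add -im; stems with 2 vowels delete the last vowel and add -ob.
So denfevik → vedenfevikus.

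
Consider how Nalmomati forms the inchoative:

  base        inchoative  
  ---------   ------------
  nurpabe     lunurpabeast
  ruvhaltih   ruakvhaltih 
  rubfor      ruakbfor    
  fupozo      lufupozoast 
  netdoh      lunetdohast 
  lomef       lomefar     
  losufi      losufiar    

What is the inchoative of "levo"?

ruvhaltih and netdoh both end in -h yet inflect differently (ruakvhaltih, lunetdohast), so the final letter is not what conditions the rule; the first letter is.
"levo" begins with l-. The stems beginning with l- (losufi → losufiar, lomef → lomefar) add -ar.
The other patterns: stems beginning with r- insert -ak- after the first vowel; stems beginning with f- or n- add lu- … -ast around the stem.
So levo → levoar.

levoar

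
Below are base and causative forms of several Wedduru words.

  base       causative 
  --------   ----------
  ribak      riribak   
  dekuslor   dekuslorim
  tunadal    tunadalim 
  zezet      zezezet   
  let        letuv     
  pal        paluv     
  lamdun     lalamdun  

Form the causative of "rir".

riruv

let and zezet both end in -t yet inflect differently (letuv, zezezet), so the final letter is not what conditions the rule; the number of vowels is.
"rir" has 1 vowel. The stems with 1 vowel (pal → paluv, let → letuv) add -uv.
The other patterns: stems with 2 vowels repeat the first consonant+vowel as a prefix; stems with 3 vowels add -im.
So rir → riruv.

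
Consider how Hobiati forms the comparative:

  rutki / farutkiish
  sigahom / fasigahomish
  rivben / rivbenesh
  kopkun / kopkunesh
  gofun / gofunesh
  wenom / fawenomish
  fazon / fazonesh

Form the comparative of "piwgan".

"piwgan" ends in -n. The stems ending in -n (rivben → rivbenesh, kopkun → kopkunesh, fazon → fazonesh) add -esh.
So piwgan → piwganesh.

piwganesh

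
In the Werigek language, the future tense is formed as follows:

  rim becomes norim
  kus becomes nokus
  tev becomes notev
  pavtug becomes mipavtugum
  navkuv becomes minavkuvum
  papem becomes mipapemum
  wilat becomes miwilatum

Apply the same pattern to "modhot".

mimodhotum

"modhot" has 2 vowels. The stems with 2 vowels (pavtug → mipavtugum, navkuv → minavkuvum, papem → mipapemum) add mi- … -um around the stem.
So modhot → mimodhotum.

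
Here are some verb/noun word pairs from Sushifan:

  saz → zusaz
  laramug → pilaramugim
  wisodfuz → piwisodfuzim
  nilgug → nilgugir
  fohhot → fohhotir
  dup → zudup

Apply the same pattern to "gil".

zugil

nilgug and laramug both end in -g yet inflect differently (nilgugir, pilaramugim), so the final letter is not what conditions the rule; the number of vowels is.
"gil" has 1 vowel. The stems with 1 vowel (saz → zusaz, dup → zudup) add the prefix zu-.
The other patterns: stems with 2 vowels add -ir; stems with 3 vowels add pi- … -im around the stem.
So gil → zugil.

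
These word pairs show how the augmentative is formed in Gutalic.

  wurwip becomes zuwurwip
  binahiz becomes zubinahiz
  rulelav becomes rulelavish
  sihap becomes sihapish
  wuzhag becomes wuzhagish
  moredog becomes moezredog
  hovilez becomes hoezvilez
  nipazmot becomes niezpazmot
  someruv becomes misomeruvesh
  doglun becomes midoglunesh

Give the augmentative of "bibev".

wurwip and sihap both end in -p yet inflect differently (zuwurwip, sihapish), so the final letter is not what conditions the rule; the last vowel is.
"bibev" has last vowel 'e'. The one such stem in the data (hovilez → hoezvilez) inserts -ez- after the first vowel (as do moredog, nipazmot), so the same rule applies.
So bibev → biezbev.

biezbev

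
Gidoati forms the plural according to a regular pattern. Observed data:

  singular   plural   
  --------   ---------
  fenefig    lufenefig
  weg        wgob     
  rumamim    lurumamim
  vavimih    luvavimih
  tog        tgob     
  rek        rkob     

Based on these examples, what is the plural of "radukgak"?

fenefig and tog both end in -g yet inflect differently (lufenefig, tgob), so the final letter is not what conditions the rule; the number of vowels is.
"radukgak" has 3 vowels. The stems with 3 vowels (vavimih → luvavimih, rumamim → lurumamim, fenefig → lufenefig) add the prefix lu-.
The other pattern: stems with 1 vowel delete the last vowel and add -ob.
So radukgak → luradukgak.

luradukgak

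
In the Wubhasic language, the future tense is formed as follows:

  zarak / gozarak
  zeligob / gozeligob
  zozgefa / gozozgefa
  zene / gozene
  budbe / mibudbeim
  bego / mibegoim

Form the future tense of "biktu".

mibiktuim

budbe and zene both end in -e yet inflect differently (mibudbeim, gozene), so the final letter is not what conditions the rule; the first letter is.
"biktu" begins with b-. The stems beginning with b- (budbe → mibudbeim, bego → mibegoim) add mi- … -im around the stem.
So biktu → mibiktuim.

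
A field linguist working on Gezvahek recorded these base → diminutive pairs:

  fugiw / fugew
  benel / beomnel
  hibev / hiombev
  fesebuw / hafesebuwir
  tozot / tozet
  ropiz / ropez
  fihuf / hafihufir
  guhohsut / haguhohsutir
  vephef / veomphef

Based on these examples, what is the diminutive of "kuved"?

kuomved

fihuf and vephef both end in -f yet inflect differently (hafihufir, veomphef), so the final letter is not what conditions the rule; the last vowel is.
"kuved" has last vowel 'e'. The stems whose last vowel is 'e' (vephef → veomphef, hibev → hiombev, benel → beomnel) insert -om- after the first vowel.
The other patterns: stems whose last vowel is 'u' add ha- … -ir around the stem; stems whose last vowel is 'i' or 'o' change the last vowel to 'e'.
So kuved → kuomved.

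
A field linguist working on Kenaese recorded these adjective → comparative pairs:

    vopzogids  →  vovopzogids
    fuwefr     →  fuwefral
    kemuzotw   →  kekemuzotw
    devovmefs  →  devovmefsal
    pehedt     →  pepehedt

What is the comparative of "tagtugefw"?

tagtugefwal

devovmefs and vopzogids both end in -s yet inflect differently (devovmefsal, vovopzogids), so the final letter is not what conditions the rule; the second-to-last letter is.
"tagtugefw" has second-to-last letter 'f'. The stems whose second-to-last letter is 'f' (fuwefr → fuwefral, devovmefs → devovmefsal) add -al.
The other pattern: stems whose second-to-last letter is 'd' or 't' repeat the first consonant+vowel as a prefix.
So tagtugefw → tagtugefwal.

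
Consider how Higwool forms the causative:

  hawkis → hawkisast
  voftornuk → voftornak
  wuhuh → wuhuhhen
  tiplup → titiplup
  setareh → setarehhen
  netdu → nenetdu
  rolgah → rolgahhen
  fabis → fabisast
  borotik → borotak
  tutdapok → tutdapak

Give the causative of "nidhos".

nidhosast

wuhuh and voftornuk both have last vowel 'u' yet inflect differently (wuhuhhen, voftornak), so the last vowel is not what conditions the rule; the final letter is.
"nidhos" ends in -s. The stems ending in -s (hawkis → hawkisast, fabis → fabisast) add -ast.
So nidhos → nidhosast.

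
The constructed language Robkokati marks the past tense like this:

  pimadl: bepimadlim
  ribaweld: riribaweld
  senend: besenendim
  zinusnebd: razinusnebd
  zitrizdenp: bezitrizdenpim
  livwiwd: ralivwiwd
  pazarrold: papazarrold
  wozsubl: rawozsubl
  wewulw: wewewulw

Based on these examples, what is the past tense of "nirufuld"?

ribaweld and livwiwd both end in -d yet inflect differently (riribaweld, ralivwiwd), so the final letter is not what conditions the rule; the second-to-last letter is.
"nirufuld" has second-to-last letter 'l'. The stems whose second-to-last letter is 'l' (wewulw → wewewulw, ribaweld → riribaweld, pazarrold → papazarrold) repeat the first consonant+vowel as a prefix.
The other patterns: stems whose second-to-last letter is 'b' or 'w' add the prefix ra-; stems whose second-to-last letter is 'd' or 'n' add be- … -im around the stem.
So nirufuld → ninirufuld.

ninirufuld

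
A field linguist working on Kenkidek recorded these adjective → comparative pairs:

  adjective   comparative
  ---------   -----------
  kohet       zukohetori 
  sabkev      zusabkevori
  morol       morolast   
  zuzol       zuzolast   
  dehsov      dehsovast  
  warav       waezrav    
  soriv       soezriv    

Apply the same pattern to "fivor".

fivorast

"fivor" has last vowel 'o'. The stems whose last vowel is 'o' (morol → morolast, zuzol → zuzolast, dehsov → dehsovast) add -ast.
The other patterns: stems whose last vowel is 'e' add zu- … -ori around the stem; stems whose last vowel is 'a' or 'i' insert -ez- after the first vowel.
So fivor → fivorast.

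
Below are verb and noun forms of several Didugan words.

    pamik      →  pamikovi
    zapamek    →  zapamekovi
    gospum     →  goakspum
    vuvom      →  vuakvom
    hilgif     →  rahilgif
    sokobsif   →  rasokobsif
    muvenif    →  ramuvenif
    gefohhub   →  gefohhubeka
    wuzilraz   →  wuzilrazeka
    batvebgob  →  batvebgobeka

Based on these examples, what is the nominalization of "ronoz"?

ronozeka

pamik and hilgif both have last vowel 'i' yet inflect differently (pamikovi, rahilgif), so the last vowel is not what conditions the rule; the final letter is.
"ronoz" ends in -z. The one such stem in the data (wuzilraz → wuzilrazeka) adds -eka, so the same rule applies.
The other patterns: stems ending in -k add -ovi; stems ending in -m insert -ak- after the first vowel; stems ending in -f add the prefix ra-.
So ronoz → ronozeka.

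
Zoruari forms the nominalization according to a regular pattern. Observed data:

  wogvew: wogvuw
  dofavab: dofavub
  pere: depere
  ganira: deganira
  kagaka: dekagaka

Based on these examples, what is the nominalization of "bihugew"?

"bihugew" ends in a consonant. The stems ending in a consonant (wogvew → wogvuw, dofavab → dofavub) change the last vowel to 'u'.
The other pattern: stems ending in a vowel add the prefix de-.
So bihugew → bihuguw.

bihuguw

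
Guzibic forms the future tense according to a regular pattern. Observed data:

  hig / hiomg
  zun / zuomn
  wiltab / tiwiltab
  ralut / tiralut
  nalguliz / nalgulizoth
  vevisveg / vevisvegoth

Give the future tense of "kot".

koomt

hig and vevisveg both end in -g yet inflect differently (hiomg, vevisvegoth), so the final letter is not what conditions the rule; the number of vowels is.
"kot" has 1 vowel. The stems with 1 vowel (hig → hiomg, zun → zuomn) insert -om- after the first vowel.
The other patterns: stems with 2 vowels add the prefix ti-; stems with 3 vowels add -oth.
So kot → koomt.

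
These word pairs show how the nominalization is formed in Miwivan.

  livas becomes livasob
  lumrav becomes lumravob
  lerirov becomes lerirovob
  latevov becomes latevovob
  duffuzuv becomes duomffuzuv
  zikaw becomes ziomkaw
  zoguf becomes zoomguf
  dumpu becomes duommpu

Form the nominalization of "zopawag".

zoompawag

lumrav and duffuzuv both end in -v yet inflect differently (lumravob, duomffuzuv), so the final letter is not what conditions the rule; the first letter is.
"zopawag" begins with z-. The stems beginning with z- (zikaw → ziomkaw, zoguf → zoomguf) insert -om- after the first vowel.
The other pattern: stems beginning with l- add -ob.
So zopawag → zoompawag.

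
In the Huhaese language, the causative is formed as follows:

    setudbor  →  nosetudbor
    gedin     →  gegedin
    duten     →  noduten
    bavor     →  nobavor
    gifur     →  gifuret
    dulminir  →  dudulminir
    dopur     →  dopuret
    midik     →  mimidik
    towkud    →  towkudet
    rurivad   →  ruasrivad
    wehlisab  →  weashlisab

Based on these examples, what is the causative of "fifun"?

"fifun" has last vowel 'u'. The stems whose last vowel is 'u' (dopur → dopuret, gifur → gifuret, towkud → towkudet) add -et.
The other patterns: stems whose last vowel is 'a' insert -as- after the first vowel; stems whose last vowel is 'e' or 'o' add the prefix no-; stems whose last vowel is 'i' repeat the first consonant+vowel as a prefix.
So fifun → fifunet.

fifunet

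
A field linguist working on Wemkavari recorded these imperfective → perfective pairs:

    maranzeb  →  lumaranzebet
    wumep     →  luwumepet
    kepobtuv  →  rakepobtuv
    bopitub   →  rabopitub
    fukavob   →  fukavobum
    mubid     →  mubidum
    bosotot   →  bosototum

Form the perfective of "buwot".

buwotum

"buwot" has last vowel 'o'. The stems whose last vowel is 'o' (fukavob → fukavobum, bosotot → bosototum) add -um.
The other patterns: stems whose last vowel is 'e' add lu- … -et around the stem; stems whose last vowel is 'u' add the prefix ra-.
So buwot → buwotum.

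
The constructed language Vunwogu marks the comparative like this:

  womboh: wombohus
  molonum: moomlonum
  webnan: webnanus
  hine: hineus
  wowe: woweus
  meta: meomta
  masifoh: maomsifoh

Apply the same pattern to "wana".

"wana" begins with w-. The stems beginning with w- (womboh → wombohus, wowe → woweus, webnan → webnanus) add -us.
So wana → wanaus.

wanaus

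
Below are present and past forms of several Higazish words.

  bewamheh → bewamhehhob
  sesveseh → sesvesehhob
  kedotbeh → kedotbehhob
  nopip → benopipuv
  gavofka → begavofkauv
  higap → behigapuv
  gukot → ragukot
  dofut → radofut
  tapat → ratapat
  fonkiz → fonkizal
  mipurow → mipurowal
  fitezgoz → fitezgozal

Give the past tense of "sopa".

gavofka and tapat both have last vowel 'a' yet inflect differently (begavofkauv, ratapat), so the last vowel is not what conditions the rule; the final letter is.
"sopa" ends in -a. The one such stem in the data (gavofka → begavofkauv) adds be- … -uv around the stem, so the same rule applies.
So sopa → besopauv.

besopauv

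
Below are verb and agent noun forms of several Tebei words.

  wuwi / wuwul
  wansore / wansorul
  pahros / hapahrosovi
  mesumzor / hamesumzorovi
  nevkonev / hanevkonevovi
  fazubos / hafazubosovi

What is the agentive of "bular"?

habularovi

wansore and nevkonev both have last vowel 'e' yet inflect differently (wansorul, hanevkonevovi), so the last vowel is not what conditions the rule; whether the stem ends in a vowel or a consonant is.
"bular" ends in a consonant. The stems ending in a consonant (pahros → hapahrosovi, fazubos → hafazubosovi, nevkonev → hanevkonevovi) add ha- … -ovi around the stem.
The other pattern: stems ending in a vowel drop the final letter and add -ul.
So bular → habularovi.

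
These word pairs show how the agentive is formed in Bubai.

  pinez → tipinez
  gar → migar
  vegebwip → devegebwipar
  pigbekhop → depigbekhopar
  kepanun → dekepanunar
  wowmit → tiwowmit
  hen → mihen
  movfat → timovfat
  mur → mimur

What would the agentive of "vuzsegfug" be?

"vuzsegfug" has 3 vowels. The stems with 3 vowels (pigbekhop → depigbekhopar, vegebwip → devegebwipar, kepanun → dekepanunar) add de- … -ar around the stem.
The other patterns: stems with 1 vowel add the prefix mi-; stems with 2 vowels add the prefix ti-.
So vuzsegfug → devuzsegfugar.

devuzsegfugar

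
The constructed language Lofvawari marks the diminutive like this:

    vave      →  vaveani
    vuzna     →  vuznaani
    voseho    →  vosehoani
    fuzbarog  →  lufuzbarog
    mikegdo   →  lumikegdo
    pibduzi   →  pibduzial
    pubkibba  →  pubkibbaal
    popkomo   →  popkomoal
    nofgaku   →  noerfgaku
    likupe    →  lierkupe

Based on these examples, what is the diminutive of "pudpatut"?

pudpatutal

voseho and mikegdo both end in -o yet inflect differently (vosehoani, lumikegdo), so the final letter is not what conditions the rule; the first letter is.
"pudpatut" begins with p-. The stems beginning with p- (pibduzi → pibduzial, pubkibba → pubkibbaal, popkomo → popkomoal) add -al.
The other patterns: stems beginning with v- add -ani; stems beginning with f- or m- add the prefix lu-; stems beginning with l- or n- insert -er- after the first vowel.
So pudpatut → pudpatutal.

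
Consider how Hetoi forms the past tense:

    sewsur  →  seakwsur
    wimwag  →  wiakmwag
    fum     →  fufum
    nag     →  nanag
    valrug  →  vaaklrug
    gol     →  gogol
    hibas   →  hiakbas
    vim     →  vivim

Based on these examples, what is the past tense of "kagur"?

kaakgur

nag and valrug both end in -g yet inflect differently (nanag, vaaklrug), so the final letter is not what conditions the rule; the number of vowels is.
"kagur" has 2 vowels. The stems with 2 vowels (valrug → vaaklrug, hibas → hiakbas, wimwag → wiakmwag) insert -ak- after the first vowel.
So kagur → kaakgur.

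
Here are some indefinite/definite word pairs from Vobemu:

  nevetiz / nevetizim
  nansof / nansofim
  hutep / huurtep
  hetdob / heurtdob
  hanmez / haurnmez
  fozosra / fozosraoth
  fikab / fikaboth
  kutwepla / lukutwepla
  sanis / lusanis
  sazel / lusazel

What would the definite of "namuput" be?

nevetiz and hanmez both end in -z yet inflect differently (nevetizim, haurnmez), so the final letter is not what conditions the rule; the first letter is.
"namuput" begins with n-. The stems beginning with n- (nevetiz → nevetizim, nansof → nansofim) add -im.
So namuput → namuputim.

namuputim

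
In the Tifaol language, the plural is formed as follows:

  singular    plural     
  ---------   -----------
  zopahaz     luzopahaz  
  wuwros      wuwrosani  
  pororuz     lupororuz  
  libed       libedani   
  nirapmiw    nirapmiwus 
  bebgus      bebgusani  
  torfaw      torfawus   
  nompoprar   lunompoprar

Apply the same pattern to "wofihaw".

wofihawus

bebgus and pororuz both have last vowel 'u' yet inflect differently (bebgusani, lupororuz), so the last vowel is not what conditions the rule; the final letter is.
"wofihaw" ends in -w. The stems ending in -w (torfaw → torfawus, nirapmiw → nirapmiwus) add -us.
The other patterns: stems ending in -d or -s add -ani; stems ending in -r or -z add the prefix lu-.
So wofihaw → wofihawus.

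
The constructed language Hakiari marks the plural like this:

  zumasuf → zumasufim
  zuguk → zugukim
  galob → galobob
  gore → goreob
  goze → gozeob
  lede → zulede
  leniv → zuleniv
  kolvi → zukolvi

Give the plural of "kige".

gore and lede both end in -e yet inflect differently (goreob, zulede), so the final letter is not what conditions the rule; the first letter is.
"kige" begins with k-. The one such stem in the data (kolvi → zukolvi) adds the prefix zu-, so the same rule applies.
So kige → zukige.

zukige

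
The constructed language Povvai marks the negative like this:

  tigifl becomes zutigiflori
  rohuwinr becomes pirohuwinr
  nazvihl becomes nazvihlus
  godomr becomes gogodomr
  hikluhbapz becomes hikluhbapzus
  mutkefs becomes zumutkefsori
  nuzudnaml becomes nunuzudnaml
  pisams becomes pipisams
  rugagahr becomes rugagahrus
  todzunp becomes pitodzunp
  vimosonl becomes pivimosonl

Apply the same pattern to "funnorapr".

tigifl and vimosonl both end in -l yet inflect differently (zutigiflori, pivimosonl), so the final letter is not what conditions the rule; the second-to-last letter is.
"funnorapr" has second-to-last letter 'p'. The one such stem in the data (hikluhbapz → hikluhbapzus) adds -us, so the same rule applies.
So funnorapr → funnoraprus.

funnoraprus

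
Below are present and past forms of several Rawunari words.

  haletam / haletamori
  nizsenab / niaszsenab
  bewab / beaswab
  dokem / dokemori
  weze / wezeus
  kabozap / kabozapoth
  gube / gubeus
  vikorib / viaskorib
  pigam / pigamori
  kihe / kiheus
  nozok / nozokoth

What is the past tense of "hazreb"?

gube and dokem both have last vowel 'e' yet inflect differently (gubeus, dokemori), so the last vowel is not what conditions the rule; the final letter is.
"hazreb" ends in -b. The stems ending in -b (bewab → beaswab, vikorib → viaskorib, nizsenab → niaszsenab) insert -as- after the first vowel.
The other patterns: stems ending in -e add -us; stems ending in -m add -ori; stems ending in -k or -p add -oth.
So hazreb → haaszreb.

haaszreb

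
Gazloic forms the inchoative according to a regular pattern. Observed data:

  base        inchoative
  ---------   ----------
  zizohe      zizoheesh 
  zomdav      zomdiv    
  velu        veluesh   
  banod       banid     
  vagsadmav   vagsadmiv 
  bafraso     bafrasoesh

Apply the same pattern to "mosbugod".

mosbugid

"mosbugod" ends in a consonant. The stems ending in a consonant (vagsadmav → vagsadmiv, banod → banid, zomdav → zomdiv) change the last vowel to 'i'.
The other pattern: stems ending in a vowel add -esh.
So mosbugod → mosbugid.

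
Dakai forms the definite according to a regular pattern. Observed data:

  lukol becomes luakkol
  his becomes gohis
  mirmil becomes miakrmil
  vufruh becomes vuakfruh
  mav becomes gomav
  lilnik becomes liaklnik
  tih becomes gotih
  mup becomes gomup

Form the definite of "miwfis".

vufruh and tih both end in -h yet inflect differently (vuakfruh, gotih), so the final letter is not what conditions the rule; the number of vowels is.
"miwfis" has 2 vowels. The stems with 2 vowels (lukol → luakkol, lilnik → liaklnik, vufruh → vuakfruh) insert -ak- after the first vowel.
So miwfis → miakwfis.

miakwfis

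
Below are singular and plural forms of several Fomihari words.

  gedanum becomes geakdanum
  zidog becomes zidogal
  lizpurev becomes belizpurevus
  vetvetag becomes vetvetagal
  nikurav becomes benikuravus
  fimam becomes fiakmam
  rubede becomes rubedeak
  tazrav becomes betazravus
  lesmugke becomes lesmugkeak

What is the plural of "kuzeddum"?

"kuzeddum" ends in -m. The stems ending in -m (gedanum → geakdanum, fimam → fiakmam) insert -ak- after the first vowel.
The other patterns: stems ending in -e add -ak; stems ending in -v add be- … -us around the stem; stems ending in -g add -al.
So kuzeddum → kuakzeddum.

kuakzeddum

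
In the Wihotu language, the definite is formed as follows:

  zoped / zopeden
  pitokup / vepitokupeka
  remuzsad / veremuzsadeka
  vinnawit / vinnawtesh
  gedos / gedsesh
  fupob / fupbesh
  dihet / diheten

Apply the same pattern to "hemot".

hemtesh

vinnawit and dihet both end in -t yet inflect differently (vinnawtesh, diheten), so the final letter is not what conditions the rule; the last vowel is.
"hemot" has last vowel 'o'. The stems whose last vowel is 'o' (fupob → fupbesh, gedos → gedsesh) delete the last vowel and add -esh.
So hemot → hemtesh.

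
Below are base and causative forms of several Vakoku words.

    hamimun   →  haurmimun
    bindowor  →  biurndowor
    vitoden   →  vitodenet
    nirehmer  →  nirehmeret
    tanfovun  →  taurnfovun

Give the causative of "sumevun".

suurmevun

vitoden and tanfovun both end in -n yet inflect differently (vitodenet, taurnfovun), so the final letter is not what conditions the rule; the last vowel is.
"sumevun" has last vowel 'u'. The stems whose last vowel is 'u' (tanfovun → taurnfovun, hamimun → haurmimun) insert -ur- after the first vowel.
The other pattern: stems whose last vowel is 'e' add -et.
So sumevun → suurmevun.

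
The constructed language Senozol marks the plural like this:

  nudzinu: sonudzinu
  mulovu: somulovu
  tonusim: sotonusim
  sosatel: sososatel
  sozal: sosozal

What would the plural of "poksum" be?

sopoksum

Every pair shown (nudzinu → sonudzinu, mulovu → somulovu, tonusim → sotonusim, …) follows the same rule: add the prefix so-.
So poksum → sopoksum.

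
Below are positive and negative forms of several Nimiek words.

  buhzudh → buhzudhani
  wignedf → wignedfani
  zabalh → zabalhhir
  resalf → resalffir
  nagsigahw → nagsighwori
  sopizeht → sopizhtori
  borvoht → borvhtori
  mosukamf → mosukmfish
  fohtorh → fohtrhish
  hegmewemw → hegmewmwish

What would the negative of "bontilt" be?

bontilttir

buhzudh and zabalh both end in -h yet inflect differently (buhzudhani, zabalhhir), so the final letter is not what conditions the rule; the second-to-last letter is.
"bontilt" has second-to-last letter 'l'. The stems whose second-to-last letter is 'l' (zabalh → zabalhhir, resalf → resalffir) double the final consonant and add -ir.
The other patterns: stems whose second-to-last letter is 'd' add -ani; stems whose second-to-last letter is 'h' delete the last vowel and add -ori; stems whose second-to-last letter is 'm' or 'r' delete the last vowel and add -ish.
So bontilt → bontilttir.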